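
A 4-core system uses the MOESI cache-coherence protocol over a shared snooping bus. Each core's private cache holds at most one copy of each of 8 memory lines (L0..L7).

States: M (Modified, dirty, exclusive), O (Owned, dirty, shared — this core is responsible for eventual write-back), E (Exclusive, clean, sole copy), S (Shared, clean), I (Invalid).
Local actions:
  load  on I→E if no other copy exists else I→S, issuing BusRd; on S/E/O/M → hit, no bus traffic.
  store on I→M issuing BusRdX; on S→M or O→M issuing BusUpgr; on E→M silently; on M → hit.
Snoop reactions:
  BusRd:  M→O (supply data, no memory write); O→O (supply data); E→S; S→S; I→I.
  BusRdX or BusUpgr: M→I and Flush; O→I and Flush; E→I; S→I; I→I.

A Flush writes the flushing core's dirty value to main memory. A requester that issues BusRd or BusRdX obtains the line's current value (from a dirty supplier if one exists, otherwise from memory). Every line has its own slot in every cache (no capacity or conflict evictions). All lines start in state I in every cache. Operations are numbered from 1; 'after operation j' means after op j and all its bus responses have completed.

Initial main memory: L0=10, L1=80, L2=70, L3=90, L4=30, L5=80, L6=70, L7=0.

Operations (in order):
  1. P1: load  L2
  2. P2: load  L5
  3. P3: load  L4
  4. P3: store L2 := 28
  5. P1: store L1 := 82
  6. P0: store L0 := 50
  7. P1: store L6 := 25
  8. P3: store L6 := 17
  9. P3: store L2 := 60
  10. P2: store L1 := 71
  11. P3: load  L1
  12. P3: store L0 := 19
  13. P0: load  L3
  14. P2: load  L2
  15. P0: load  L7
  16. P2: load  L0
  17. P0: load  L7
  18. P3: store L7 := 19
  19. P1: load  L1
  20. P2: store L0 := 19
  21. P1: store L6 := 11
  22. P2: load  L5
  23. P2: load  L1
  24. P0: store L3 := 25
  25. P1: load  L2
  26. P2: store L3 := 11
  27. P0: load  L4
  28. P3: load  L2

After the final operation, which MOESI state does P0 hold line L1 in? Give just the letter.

state = I

  op1 P1: load  L2 → I/E/I/I on L2; bus BusRd; mem=70
  op2 P2: load  L5 → I/I/E/I on L5; bus BusRd; mem=80
  op3 P3: load  L4 → I/I/I/E on L4; bus BusRd; mem=30
  op4 P3: store L2 := 28 → I/I/I/M on L2; bus BusRdX; mem=70
  op5 P1: store L1 := 82 → I/M/I/I on L1; bus BusRdX; mem=80
  op6 P0: store L0 := 50 → M/I/I/I on L0; bus BusRdX; mem=10
  op7 P1: store L6 := 25 → I/M/I/I on L6; bus BusRdX; mem=70
  op8 P3: store L6 := 17 → I/I/I/M on L6; bus BusRdX Flush; mem=25
  op9 P3: store L2 := 60 → I/I/I/M on L2; bus (none); mem=70
  op10 P2: store L1 := 71 → I/I/M/I on L1; bus BusRdX Flush; mem=82
  op11 P3: load  L1 → I/I/O/S on L1; bus BusRd; mem=82
  op12 P3: store L0 := 19 → I/I/I/M on L0; bus BusRdX Flush; mem=50
  op13 P0: load  L3 → E/I/I/I on L3; bus BusRd; mem=90
  op14 P2: load  L2 → I/I/S/O on L2; bus BusRd; mem=70
  op15 P0: load  L7 → E/I/I/I on L7; bus BusRd; mem=0
  op16 P2: load  L0 → I/I/S/O on L0; bus BusRd; mem=50
  op17 P0: load  L7 → E/I/I/I on L7; bus (none); mem=0
  op18 P3: store L7 := 19 → I/I/I/M on L7; bus BusRdX; mem=0
  op19 P1: load  L1 → I/S/O/S on L1; bus BusRd; mem=82
  op20 P2: store L0 := 19 → I/I/M/I on L0; bus BusUpgr Flush; mem=19
  op21 P1: store L6 := 11 → I/M/I/I on L6; bus BusRdX Flush; mem=17
  op22 P2: load  L5 → I/I/E/I on L5; bus (none); mem=80
  op23 P2: load  L1 → I/S/O/S on L1; bus (none); mem=82
  op24 P0: store L3 := 25 → M/I/I/I on L3; bus (none); mem=90
  op25 P1: load  L2 → I/S/S/O on L2; bus BusRd; mem=70
  op26 P2: store L3 := 11 → I/I/M/I on L3; bus BusRdX Flush; mem=25
  op27 P0: load  L4 → S/I/I/S on L4; bus BusRd; mem=30
  op28 P3: load  L2 → I/S/S/O on L2; bus (none); mem=70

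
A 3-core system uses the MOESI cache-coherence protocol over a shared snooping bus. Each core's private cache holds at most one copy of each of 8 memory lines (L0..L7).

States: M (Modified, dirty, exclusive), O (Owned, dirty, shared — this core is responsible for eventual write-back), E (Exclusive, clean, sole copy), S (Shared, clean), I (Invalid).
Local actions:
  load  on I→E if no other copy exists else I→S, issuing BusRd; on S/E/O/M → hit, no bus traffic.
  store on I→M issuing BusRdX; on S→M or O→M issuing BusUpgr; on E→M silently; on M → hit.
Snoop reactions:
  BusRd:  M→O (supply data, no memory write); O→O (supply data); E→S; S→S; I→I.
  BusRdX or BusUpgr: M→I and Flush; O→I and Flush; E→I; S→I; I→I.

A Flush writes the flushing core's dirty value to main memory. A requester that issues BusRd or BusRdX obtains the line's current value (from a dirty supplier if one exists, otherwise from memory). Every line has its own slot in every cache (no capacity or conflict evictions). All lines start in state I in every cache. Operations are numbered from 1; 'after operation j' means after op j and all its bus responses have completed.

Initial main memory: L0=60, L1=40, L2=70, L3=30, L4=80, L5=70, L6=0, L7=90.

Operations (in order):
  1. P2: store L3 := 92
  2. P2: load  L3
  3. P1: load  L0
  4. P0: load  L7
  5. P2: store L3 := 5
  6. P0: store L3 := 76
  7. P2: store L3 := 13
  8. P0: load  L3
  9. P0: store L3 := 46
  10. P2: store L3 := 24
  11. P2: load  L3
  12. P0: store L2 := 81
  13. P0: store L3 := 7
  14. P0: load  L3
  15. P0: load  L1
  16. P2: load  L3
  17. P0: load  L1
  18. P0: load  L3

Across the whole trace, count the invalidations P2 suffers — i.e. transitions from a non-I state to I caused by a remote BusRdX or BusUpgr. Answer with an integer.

  op1 P2: store L3 := 92 → I/I/M on L3; bus BusRdX; mem=30
  op2 P2: load  L3 → I/I/M on L3; bus (none); mem=30
  op3 P1: load  L0 → I/E/I on L0; bus BusRd; mem=60
  op4 P0: load  L7 → E/I/I on L7; bus BusRd; mem=90
  op5 P2: store L3 := 5 → I/I/M on L3; bus (none); mem=30
  op6 P0: store L3 := 76 → M/I/I on L3; bus BusRdX Flush; mem=5
  op7 P2: store L3 := 13 → I/I/M on L3; bus BusRdX Flush; mem=76
  op8 P0: load  L3 → S/I/O on L3; bus BusRd; mem=76
  op9 P0: store L3 := 46 → M/I/I on L3; bus BusUpgr Flush; mem=13
  op10 P2: store L3 := 24 → I/I/M on L3; bus BusRdX Flush; mem=46
  op11 P2: load  L3 → I/I/M on L3; bus (none); mem=46
  op12 P0: store L2 := 81 → M/I/I on L2; bus BusRdX; mem=70
  op13 P0: store L3 := 7 → M/I/I on L3; bus BusRdX Flush; mem=24
  op14 P0: load  L3 → M/I/I on L3; bus (none); mem=24
  op15 P0: load  L1 → E/I/I on L1; bus BusRd; mem=40
  op16 P2: load  L3 → O/I/S on L3; bus BusRd; mem=24
  op17 P0: load  L1 → E/I/I on L1; bus (none); mem=40
  op18 P0: load  L3 → O/I/S on L3; bus (none); mem=24

invalidations = 3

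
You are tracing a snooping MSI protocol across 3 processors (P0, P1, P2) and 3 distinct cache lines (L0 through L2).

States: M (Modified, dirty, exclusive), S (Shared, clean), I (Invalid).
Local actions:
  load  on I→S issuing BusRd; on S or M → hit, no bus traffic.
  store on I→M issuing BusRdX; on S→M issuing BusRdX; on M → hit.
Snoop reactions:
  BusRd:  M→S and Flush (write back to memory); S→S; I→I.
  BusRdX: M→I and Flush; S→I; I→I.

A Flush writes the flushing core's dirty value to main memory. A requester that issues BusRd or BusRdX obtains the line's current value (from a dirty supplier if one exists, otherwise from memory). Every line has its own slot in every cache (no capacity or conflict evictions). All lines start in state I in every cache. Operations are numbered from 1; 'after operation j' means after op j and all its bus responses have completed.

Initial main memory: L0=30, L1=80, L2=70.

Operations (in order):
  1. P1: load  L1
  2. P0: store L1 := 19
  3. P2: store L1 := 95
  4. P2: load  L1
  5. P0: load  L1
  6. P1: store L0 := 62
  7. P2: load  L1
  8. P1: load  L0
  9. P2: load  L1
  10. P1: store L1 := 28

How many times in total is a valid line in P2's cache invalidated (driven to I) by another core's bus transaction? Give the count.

step 1: P1: load  L1  ⟶  ISI  (L1)  txn=BusRd  M[L1]=80
step 2: P0: store L1 := 19  ⟶  MII  (L1)  txn=BusRdX  M[L1]=80
step 3: P2: store L1 := 95  ⟶  IIM  (L1)  txn=BusRdX+Flush  M[L1]=19
step 4: P2: load  L1  ⟶  IIM  (L1)  txn=∅  M[L1]=19
step 5: P0: load  L1  ⟶  SIS  (L1)  txn=BusRd+Flush  M[L1]=95
step 6: P1: store L0 := 62  ⟶  IMI  (L0)  txn=BusRdX  M[L0]=30
step 7: P2: load  L1  ⟶  SIS  (L1)  txn=∅  M[L1]=95
step 8: P1: load  L0  ⟶  IMI  (L0)  txn=∅  M[L0]=30
step 9: P2: load  L1  ⟶  SIS  (L1)  txn=∅  M[L1]=95
step 10: P1: store L1 := 28  ⟶  IMI  (L1)  txn=BusRdX  M[L1]=95

invalidations = 1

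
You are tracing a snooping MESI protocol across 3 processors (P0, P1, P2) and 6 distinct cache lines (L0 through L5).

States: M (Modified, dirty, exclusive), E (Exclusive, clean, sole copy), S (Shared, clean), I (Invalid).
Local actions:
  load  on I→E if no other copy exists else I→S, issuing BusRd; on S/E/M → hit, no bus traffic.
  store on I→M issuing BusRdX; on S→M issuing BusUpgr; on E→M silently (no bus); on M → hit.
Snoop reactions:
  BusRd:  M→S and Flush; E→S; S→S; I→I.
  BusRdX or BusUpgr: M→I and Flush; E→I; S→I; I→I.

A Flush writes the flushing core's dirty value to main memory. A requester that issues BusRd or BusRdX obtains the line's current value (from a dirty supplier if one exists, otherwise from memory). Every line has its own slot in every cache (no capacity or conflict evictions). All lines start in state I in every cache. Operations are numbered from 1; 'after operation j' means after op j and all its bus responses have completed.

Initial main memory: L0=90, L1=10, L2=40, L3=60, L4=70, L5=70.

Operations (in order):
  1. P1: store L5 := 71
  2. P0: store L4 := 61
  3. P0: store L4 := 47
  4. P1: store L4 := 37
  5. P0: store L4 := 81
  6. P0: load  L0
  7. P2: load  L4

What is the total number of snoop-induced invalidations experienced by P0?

1. P1: store L5 := 71  bus=[BusRdX]  L5: P0=I P1=M P2=I  mem[L5]=70
2. P0: store L4 := 61  bus=[BusRdX]  L4: P0=M P1=I P2=I  mem[L4]=70
3. P0: store L4 := 47  bus=[-]  L4: P0=M P1=I P2=I  mem[L4]=70
4. P1: store L4 := 37  bus=[BusRdX,Flush]  L4: P0=I P1=M P2=I  mem[L4]=47
5. P0: store L4 := 81  bus=[BusRdX,Flush]  L4: P0=M P1=I P2=I  mem[L4]=37
6. P0: load  L0  bus=[BusRd]  L0: P0=E P1=I P2=I  mem[L0]=90
7. P2: load  L4  bus=[BusRd,Flush]  L4: P0=S P1=I P2=S  mem[L4]=81

invalidations = 1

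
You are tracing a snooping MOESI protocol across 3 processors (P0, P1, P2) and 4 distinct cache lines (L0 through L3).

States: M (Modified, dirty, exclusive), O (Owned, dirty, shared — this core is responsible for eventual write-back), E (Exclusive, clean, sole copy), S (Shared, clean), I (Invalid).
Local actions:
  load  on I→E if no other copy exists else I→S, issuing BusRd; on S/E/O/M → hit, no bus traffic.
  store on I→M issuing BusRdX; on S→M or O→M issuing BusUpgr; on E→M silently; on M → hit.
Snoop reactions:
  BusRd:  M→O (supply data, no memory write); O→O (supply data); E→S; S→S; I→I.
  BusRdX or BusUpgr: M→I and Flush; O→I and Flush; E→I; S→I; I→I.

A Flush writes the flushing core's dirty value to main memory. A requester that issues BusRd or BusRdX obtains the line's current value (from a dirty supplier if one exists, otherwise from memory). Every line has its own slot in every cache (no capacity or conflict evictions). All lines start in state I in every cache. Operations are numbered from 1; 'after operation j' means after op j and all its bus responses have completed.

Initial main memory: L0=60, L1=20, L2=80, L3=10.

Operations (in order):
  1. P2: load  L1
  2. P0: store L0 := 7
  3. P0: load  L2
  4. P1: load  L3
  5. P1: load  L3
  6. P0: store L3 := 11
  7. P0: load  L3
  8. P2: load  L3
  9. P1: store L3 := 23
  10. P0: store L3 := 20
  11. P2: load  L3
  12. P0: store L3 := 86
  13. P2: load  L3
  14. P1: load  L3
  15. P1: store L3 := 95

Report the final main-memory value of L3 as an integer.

memory[L3] = 86

  op1 P2: load  L1 → I/I/E on L1; bus BusRd; mem=20
  op2 P0: store L0 := 7 → M/I/I on L0; bus BusRdX; mem=60
  op3 P0: load  L2 → E/I/I on L2; bus BusRd; mem=80
  op4 P1: load  L3 → I/E/I on L3; bus BusRd; mem=10
  op5 P1: load  L3 → I/E/I on L3; bus (none); mem=10
  op6 P0: store L3 := 11 → M/I/I on L3; bus BusRdX; mem=10
  op7 P0: load  L3 → M/I/I on L3; bus (none); mem=10
  op8 P2: load  L3 → O/I/S on L3; bus BusRd; mem=10
  op9 P1: store L3 := 23 → I/M/I on L3; bus BusRdX Flush; mem=11
  op10 P0: store L3 := 20 → M/I/I on L3; bus BusRdX Flush; mem=23
  op11 P2: load  L3 → O/I/S on L3; bus BusRd; mem=23
  op12 P0: store L3 := 86 → M/I/I on L3; bus BusUpgr; mem=23
  op13 P2: load  L3 → O/I/S on L3; bus BusRd; mem=23
  op14 P1: load  L3 → O/S/S on L3; bus BusRd; mem=23
  op15 P1: store L3 := 95 → I/M/I on L3; bus BusUpgr Flush; mem=86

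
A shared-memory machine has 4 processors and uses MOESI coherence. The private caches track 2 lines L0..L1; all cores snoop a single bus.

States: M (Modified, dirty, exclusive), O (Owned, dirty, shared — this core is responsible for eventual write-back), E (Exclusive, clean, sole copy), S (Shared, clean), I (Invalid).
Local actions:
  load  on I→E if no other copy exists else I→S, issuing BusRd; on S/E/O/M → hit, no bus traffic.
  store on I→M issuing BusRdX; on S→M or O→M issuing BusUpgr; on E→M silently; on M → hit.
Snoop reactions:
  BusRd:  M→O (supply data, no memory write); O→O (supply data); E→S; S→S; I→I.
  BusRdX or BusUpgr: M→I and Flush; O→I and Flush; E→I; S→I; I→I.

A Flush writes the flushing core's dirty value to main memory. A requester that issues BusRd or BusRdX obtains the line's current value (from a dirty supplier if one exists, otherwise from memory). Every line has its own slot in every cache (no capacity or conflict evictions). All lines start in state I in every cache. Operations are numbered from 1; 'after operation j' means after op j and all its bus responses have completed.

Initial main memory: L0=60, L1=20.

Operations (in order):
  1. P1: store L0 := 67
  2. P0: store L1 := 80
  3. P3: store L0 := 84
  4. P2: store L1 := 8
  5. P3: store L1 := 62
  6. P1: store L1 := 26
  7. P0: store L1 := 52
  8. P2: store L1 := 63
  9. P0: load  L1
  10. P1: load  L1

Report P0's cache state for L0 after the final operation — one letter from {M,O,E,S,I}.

state = I

step 1: P1: store L0 := 67  ⟶  IMII  (L0)  txn=BusRdX  M[L0]=60
step 2: P0: store L1 := 80  ⟶  MIII  (L1)  txn=BusRdX  M[L1]=20
step 3: P3: store L0 := 84  ⟶  IIIM  (L0)  txn=BusRdX+Flush  M[L0]=67
step 4: P2: store L1 := 8  ⟶  IIMI  (L1)  txn=BusRdX+Flush  M[L1]=80
step 5: P3: store L1 := 62  ⟶  IIIM  (L1)  txn=BusRdX+Flush  M[L1]=8
step 6: P1: store L1 := 26  ⟶  IMII  (L1)  txn=BusRdX+Flush  M[L1]=62
step 7: P0: store L1 := 52  ⟶  MIII  (L1)  txn=BusRdX+Flush  M[L1]=26
step 8: P2: store L1 := 63  ⟶  IIMI  (L1)  txn=BusRdX+Flush  M[L1]=52
step 9: P0: load  L1  ⟶  SIOI  (L1)  txn=BusRd  M[L1]=52
step 10: P1: load  L1  ⟶  SSOI  (L1)  txn=BusRd  M[L1]=52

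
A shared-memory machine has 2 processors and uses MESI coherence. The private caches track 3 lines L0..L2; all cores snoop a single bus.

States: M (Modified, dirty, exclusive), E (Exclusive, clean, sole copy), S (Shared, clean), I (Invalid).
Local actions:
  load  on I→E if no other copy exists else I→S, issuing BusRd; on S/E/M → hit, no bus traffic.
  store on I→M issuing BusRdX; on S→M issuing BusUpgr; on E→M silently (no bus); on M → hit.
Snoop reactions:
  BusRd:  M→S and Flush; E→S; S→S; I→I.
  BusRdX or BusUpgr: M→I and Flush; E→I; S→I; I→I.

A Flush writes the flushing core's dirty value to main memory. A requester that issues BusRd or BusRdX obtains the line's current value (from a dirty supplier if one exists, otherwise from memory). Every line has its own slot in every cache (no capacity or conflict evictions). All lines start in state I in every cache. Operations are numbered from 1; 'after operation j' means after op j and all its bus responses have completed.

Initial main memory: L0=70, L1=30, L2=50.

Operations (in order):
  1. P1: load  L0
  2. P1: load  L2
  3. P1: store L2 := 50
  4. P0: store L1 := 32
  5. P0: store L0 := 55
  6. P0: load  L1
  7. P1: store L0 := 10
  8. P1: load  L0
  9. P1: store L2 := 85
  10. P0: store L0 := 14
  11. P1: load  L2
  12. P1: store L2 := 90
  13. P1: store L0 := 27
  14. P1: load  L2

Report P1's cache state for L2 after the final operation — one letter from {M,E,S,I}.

state = M

step 1: P1: load  L0  ⟶  IE  (L0)  txn=BusRd  M[L0]=70
step 2: P1: load  L2  ⟶  IE  (L2)  txn=BusRd  M[L2]=50
step 3: P1: store L2 := 50  ⟶  IM  (L2)  txn=∅  M[L2]=50
step 4: P0: store L1 := 32  ⟶  MI  (L1)  txn=BusRdX  M[L1]=30
step 5: P0: store L0 := 55  ⟶  MI  (L0)  txn=BusRdX  M[L0]=70
step 6: P0: load  L1  ⟶  MI  (L1)  txn=∅  M[L1]=30
step 7: P1: store L0 := 10  ⟶  IM  (L0)  txn=BusRdX+Flush  M[L0]=55
step 8: P1: load  L0  ⟶  IM  (L0)  txn=∅  M[L0]=55
step 9: P1: store L2 := 85  ⟶  IM  (L2)  txn=∅  M[L2]=50
step 10: P0: store L0 := 14  ⟶  MI  (L0)  txn=BusRdX+Flush  M[L0]=10
step 11: P1: load  L2  ⟶  IM  (L2)  txn=∅  M[L2]=50
step 12: P1: store L2 := 90  ⟶  IM  (L2)  txn=∅  M[L2]=50
step 13: P1: store L0 := 27  ⟶  IM  (L0)  txn=BusRdX+Flush  M[L0]=14
step 14: P1: load  L2  ⟶  IM  (L2)  txn=∅  M[L2]=50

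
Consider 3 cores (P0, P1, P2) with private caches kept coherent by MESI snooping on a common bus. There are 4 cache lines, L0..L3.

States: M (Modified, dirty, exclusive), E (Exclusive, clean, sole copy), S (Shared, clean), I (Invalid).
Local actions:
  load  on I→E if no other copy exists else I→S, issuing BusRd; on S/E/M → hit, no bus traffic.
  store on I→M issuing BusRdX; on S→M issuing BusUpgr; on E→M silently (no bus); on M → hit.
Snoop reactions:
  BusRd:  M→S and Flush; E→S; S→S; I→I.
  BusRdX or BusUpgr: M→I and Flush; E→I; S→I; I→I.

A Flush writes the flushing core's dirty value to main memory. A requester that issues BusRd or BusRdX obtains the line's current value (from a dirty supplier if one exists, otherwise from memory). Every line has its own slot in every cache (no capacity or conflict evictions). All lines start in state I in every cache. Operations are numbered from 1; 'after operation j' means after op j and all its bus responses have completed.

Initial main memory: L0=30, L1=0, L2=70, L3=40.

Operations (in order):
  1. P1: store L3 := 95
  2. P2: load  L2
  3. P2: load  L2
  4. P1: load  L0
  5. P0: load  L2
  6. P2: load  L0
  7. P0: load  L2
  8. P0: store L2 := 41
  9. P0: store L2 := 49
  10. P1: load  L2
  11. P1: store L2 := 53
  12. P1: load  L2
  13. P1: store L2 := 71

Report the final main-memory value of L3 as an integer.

[1] P1: store L3 := 95 | P0:I, P1:M(95), P2:I | bus: BusRdX
[2] P2: load  L2 | P0:I, P1:I, P2:E(70) | bus: BusRd
[3] P2: load  L2 | P0:I, P1:I, P2:E(70) | bus: none
[4] P1: load  L0 | P0:I, P1:E(30), P2:I | bus: BusRd
[5] P0: load  L2 | P0:S(70), P1:I, P2:S(70) | bus: BusRd
[6] P2: load  L0 | P0:I, P1:S(30), P2:S(30) | bus: BusRd
[7] P0: load  L2 | P0:S(70), P1:I, P2:S(70) | bus: none
[8] P0: store L2 := 41 | P0:M(41), P1:I, P2:I | bus: BusUpgr
[9] P0: store L2 := 49 | P0:M(49), P1:I, P2:I | bus: none
[10] P1: load  L2 | P0:S(49), P1:S(49), P2:I | bus: BusRd,Flush
[11] P1: store L2 := 53 | P0:I, P1:M(53), P2:I | bus: BusUpgr
[12] P1: load  L2 | P0:I, P1:M(53), P2:I | bus: none
[13] P1: store L2 := 71 | P0:I, P1:M(71), P2:I | bus: none

memory[L3] = 40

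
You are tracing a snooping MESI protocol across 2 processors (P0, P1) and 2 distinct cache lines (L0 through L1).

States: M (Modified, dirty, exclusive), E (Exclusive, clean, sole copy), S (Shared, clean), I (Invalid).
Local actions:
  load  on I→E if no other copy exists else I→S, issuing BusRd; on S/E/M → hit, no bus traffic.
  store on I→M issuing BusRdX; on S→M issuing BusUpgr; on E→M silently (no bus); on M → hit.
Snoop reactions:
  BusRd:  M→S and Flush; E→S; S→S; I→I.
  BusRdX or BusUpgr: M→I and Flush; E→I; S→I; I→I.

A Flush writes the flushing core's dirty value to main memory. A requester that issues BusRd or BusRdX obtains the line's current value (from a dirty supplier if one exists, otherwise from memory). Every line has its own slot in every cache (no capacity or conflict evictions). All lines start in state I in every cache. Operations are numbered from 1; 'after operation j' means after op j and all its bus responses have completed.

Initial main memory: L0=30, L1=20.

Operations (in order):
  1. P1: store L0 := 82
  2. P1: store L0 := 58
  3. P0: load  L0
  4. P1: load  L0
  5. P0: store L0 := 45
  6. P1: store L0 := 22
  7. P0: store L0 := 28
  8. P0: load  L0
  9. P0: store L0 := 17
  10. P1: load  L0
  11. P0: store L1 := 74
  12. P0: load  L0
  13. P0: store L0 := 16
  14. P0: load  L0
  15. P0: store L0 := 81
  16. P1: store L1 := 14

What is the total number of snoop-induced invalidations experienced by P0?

invalidations = 2

  op1 P1: store L0 := 82 → I/M on L0; bus BusRdX; mem=30
  op2 P1: store L0 := 58 → I/M on L0; bus (none); mem=30
  op3 P0: load  L0 → S/S on L0; bus BusRd Flush; mem=58
  op4 P1: load  L0 → S/S on L0; bus (none); mem=58
  op5 P0: store L0 := 45 → M/I on L0; bus BusUpgr; mem=58
  op6 P1: store L0 := 22 → I/M on L0; bus BusRdX Flush; mem=45
  op7 P0: store L0 := 28 → M/I on L0; bus BusRdX Flush; mem=22
  op8 P0: load  L0 → M/I on L0; bus (none); mem=22
  op9 P0: store L0 := 17 → M/I on L0; bus (none); mem=22
  op10 P1: load  L0 → S/S on L0; bus BusRd Flush; mem=17
  op11 P0: store L1 := 74 → M/I on L1; bus BusRdX; mem=20
  op12 P0: load  L0 → S/S on L0; bus (none); mem=17
  op13 P0: store L0 := 16 → M/I on L0; bus BusUpgr; mem=17
  op14 P0: load  L0 → M/I on L0; bus (none); mem=17
  op15 P0: store L0 := 81 → M/I on L0; bus (none); mem=17
  op16 P1: store L1 := 14 → I/M on L1; bus BusRdX Flush; mem=74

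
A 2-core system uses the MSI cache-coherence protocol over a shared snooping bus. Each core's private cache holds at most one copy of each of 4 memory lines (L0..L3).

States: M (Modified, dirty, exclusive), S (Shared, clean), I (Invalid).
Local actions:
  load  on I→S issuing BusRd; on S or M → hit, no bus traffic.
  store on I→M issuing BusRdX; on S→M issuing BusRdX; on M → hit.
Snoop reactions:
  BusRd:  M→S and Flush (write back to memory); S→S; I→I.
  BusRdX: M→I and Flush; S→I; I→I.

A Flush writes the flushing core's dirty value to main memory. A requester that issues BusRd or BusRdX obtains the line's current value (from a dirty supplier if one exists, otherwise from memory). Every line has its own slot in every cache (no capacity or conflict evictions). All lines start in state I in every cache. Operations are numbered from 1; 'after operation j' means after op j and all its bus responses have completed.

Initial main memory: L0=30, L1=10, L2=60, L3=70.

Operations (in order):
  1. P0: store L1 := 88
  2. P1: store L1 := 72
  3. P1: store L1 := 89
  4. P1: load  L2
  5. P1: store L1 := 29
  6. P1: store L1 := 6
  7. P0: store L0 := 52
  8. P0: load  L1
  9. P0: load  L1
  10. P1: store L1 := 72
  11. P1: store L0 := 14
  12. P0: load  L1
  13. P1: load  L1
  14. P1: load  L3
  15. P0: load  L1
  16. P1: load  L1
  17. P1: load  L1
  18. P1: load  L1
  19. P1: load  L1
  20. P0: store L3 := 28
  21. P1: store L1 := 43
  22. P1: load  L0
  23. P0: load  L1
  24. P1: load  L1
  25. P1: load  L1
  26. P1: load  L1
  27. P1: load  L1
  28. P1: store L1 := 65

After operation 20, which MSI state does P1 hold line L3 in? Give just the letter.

state = I

1. P0: store L1 := 88  bus=[BusRdX]  L1: P0=M P1=I  mem[L1]=10
2. P1: store L1 := 72  bus=[BusRdX,Flush]  L1: P0=I P1=M  mem[L1]=88
3. P1: store L1 := 89  bus=[-]  L1: P0=I P1=M  mem[L1]=88
4. P1: load  L2  bus=[BusRd]  L2: P0=I P1=S  mem[L2]=60
5. P1: store L1 := 29  bus=[-]  L1: P0=I P1=M  mem[L1]=88
6. P1: store L1 := 6  bus=[-]  L1: P0=I P1=M  mem[L1]=88
7. P0: store L0 := 52  bus=[BusRdX]  L0: P0=M P1=I  mem[L0]=30
8. P0: load  L1  bus=[BusRd,Flush]  L1: P0=S P1=S  mem[L1]=6
9. P0: load  L1  bus=[-]  L1: P0=S P1=S  mem[L1]=6
10. P1: store L1 := 72  bus=[BusRdX]  L1: P0=I P1=M  mem[L1]=6
11. P1: store L0 := 14  bus=[BusRdX,Flush]  L0: P0=I P1=M  mem[L0]=52
12. P0: load  L1  bus=[BusRd,Flush]  L1: P0=S P1=S  mem[L1]=72
13. P1: load  L1  bus=[-]  L1: P0=S P1=S  mem[L1]=72
14. P1: load  L3  bus=[BusRd]  L3: P0=I P1=S  mem[L3]=70
15. P0: load  L1  bus=[-]  L1: P0=S P1=S  mem[L1]=72
16. P1: load  L1  bus=[-]  L1: P0=S P1=S  mem[L1]=72
17. P1: load  L1  bus=[-]  L1: P0=S P1=S  mem[L1]=72
18. P1: load  L1  bus=[-]  L1: P0=S P1=S  mem[L1]=72
19. P1: load  L1  bus=[-]  L1: P0=S P1=S  mem[L1]=72
20. P0: store L3 := 28  bus=[BusRdX]  L3: P0=M P1=I  mem[L3]=70
21. P1: store L1 := 43  bus=[BusRdX]  L1: P0=I P1=M  mem[L1]=72
22. P1: load  L0  bus=[-]  L0: P0=I P1=M  mem[L0]=52
23. P0: load  L1  bus=[BusRd,Flush]  L1: P0=S P1=S  mem[L1]=43
24. P1: load  L1  bus=[-]  L1: P0=S P1=S  mem[L1]=43
25. P1: load  L1  bus=[-]  L1: P0=S P1=S  mem[L1]=43
26. P1: load  L1  bus=[-]  L1: P0=S P1=S  mem[L1]=43
27. P1: load  L1  bus=[-]  L1: P0=S P1=S  mem[L1]=43
28. P1: store L1 := 65  bus=[BusRdX]  L1: P0=I P1=M  mem[L1]=43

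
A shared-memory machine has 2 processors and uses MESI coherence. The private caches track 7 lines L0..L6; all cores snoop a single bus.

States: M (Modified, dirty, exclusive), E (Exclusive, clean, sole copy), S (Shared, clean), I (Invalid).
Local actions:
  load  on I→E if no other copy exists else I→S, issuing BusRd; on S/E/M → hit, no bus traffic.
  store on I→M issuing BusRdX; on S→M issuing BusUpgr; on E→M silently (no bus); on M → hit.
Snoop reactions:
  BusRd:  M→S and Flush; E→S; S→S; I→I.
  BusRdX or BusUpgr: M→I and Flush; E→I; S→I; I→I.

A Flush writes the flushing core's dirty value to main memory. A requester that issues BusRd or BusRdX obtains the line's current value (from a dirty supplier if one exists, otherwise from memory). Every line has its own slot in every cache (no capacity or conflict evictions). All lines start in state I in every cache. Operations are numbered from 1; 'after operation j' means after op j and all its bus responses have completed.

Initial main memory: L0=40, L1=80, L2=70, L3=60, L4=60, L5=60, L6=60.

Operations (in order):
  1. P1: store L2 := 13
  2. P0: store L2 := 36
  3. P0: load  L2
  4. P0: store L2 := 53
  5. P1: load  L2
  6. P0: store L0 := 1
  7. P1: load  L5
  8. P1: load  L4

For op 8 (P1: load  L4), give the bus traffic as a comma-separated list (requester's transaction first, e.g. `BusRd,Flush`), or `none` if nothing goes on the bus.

[1] P1: store L2 := 13 | P0:I, P1:M(13) | bus: BusRdX
[2] P0: store L2 := 36 | P0:M(36), P1:I | bus: BusRdX,Flush
[3] P0: load  L2 | P0:M(36), P1:I | bus: none
[4] P0: store L2 := 53 | P0:M(53), P1:I | bus: none
[5] P1: load  L2 | P0:S(53), P1:S(53) | bus: BusRd,Flush
[6] P0: store L0 := 1 | P0:M(1), P1:I | bus: BusRdX
[7] P1: load  L5 | P0:I, P1:E(60) | bus: BusRd
[8] P1: load  L4 | P0:I, P1:E(60) | bus: BusRd

bus = BusRd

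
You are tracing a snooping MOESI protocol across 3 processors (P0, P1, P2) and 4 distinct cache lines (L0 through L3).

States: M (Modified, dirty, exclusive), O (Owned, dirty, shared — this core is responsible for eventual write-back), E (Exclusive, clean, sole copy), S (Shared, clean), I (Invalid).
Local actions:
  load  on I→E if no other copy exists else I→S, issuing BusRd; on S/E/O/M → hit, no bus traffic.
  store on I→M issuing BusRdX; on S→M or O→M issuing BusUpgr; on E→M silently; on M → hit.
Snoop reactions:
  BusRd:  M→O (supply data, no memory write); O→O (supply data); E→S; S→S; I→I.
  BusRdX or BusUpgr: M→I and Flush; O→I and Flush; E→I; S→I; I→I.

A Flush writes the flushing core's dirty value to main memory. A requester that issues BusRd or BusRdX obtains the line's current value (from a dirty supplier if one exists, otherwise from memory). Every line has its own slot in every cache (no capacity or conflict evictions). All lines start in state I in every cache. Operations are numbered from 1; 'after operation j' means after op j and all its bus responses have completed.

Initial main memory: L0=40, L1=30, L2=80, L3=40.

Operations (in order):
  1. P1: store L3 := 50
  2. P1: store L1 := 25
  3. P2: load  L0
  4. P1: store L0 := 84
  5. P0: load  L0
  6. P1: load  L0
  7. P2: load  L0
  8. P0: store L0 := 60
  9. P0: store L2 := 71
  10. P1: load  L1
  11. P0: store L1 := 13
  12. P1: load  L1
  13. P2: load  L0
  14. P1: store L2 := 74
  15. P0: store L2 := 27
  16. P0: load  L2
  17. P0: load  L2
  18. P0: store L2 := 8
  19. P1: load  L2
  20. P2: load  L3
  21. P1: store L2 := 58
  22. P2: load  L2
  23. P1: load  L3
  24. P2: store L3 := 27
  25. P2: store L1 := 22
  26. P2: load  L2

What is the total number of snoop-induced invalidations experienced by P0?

invalidations = 3

[1] P1: store L3 := 50 | P0:I, P1:M(50), P2:I | bus: BusRdX
[2] P1: store L1 := 25 | P0:I, P1:M(25), P2:I | bus: BusRdX
[3] P2: load  L0 | P0:I, P1:I, P2:E(40) | bus: BusRd
[4] P1: store L0 := 84 | P0:I, P1:M(84), P2:I | bus: BusRdX
[5] P0: load  L0 | P0:S(84), P1:O(84), P2:I | bus: BusRd
[6] P1: load  L0 | P0:S(84), P1:O(84), P2:I | bus: none
[7] P2: load  L0 | P0:S(84), P1:O(84), P2:S(84) | bus: BusRd
[8] P0: store L0 := 60 | P0:M(60), P1:I, P2:I | bus: BusUpgr,Flush
[9] P0: store L2 := 71 | P0:M(71), P1:I, P2:I | bus: BusRdX
[10] P1: load  L1 | P0:I, P1:M(25), P2:I | bus: none
[11] P0: store L1 := 13 | P0:M(13), P1:I, P2:I | bus: BusRdX,Flush
[12] P1: load  L1 | P0:O(13), P1:S(13), P2:I | bus: BusRd
[13] P2: load  L0 | P0:O(60), P1:I, P2:S(60) | bus: BusRd
[14] P1: store L2 := 74 | P0:I, P1:M(74), P2:I | bus: BusRdX,Flush
[15] P0: store L2 := 27 | P0:M(27), P1:I, P2:I | bus: BusRdX,Flush
[16] P0: load  L2 | P0:M(27), P1:I, P2:I | bus: none
[17] P0: load  L2 | P0:M(27), P1:I, P2:I | bus: none
[18] P0: store L2 := 8 | P0:M(8), P1:I, P2:I | bus: none
[19] P1: load  L2 | P0:O(8), P1:S(8), P2:I | bus: BusRd
[20] P2: load  L3 | P0:I, P1:O(50), P2:S(50) | bus: BusRd
[21] P1: store L2 := 58 | P0:I, P1:M(58), P2:I | bus: BusUpgr,Flush
[22] P2: load  L2 | P0:I, P1:O(58), P2:S(58) | bus: BusRd
[23] P1: load  L3 | P0:I, P1:O(50), P2:S(50) | bus: none
[24] P2: store L3 := 27 | P0:I, P1:I, P2:M(27) | bus: BusUpgr,Flush
[25] P2: store L1 := 22 | P0:I, P1:I, P2:M(22) | bus: BusRdX,Flush
[26] P2: load  L2 | P0:I, P1:O(58), P2:S(58) | bus: none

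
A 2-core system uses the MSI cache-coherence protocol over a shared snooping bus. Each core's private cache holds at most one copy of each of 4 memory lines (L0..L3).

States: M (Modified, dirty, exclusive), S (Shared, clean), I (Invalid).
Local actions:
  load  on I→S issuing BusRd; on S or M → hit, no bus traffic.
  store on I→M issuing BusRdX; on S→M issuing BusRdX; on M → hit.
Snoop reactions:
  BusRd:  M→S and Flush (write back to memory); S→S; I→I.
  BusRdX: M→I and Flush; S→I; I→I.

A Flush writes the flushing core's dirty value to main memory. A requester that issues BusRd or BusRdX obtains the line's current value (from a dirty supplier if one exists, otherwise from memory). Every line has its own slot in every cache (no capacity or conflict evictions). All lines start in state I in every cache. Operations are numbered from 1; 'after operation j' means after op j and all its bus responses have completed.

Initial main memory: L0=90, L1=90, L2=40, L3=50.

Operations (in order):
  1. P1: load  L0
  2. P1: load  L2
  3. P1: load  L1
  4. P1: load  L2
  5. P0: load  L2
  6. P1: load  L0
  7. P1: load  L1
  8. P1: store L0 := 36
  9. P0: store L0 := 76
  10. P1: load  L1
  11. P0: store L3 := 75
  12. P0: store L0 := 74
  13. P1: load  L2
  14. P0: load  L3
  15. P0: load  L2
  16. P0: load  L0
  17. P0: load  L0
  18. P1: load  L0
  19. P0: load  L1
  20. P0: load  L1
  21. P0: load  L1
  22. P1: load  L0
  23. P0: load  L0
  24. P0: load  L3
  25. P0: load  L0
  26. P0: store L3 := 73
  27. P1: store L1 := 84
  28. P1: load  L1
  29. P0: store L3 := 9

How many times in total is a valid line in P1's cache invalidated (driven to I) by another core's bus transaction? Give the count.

1. P1: load  L0  bus=[BusRd]  L0: P0=I P1=S  mem[L0]=90
2. P1: load  L2  bus=[BusRd]  L2: P0=I P1=S  mem[L2]=40
3. P1: load  L1  bus=[BusRd]  L1: P0=I P1=S  mem[L1]=90
4. P1: load  L2  bus=[-]  L2: P0=I P1=S  mem[L2]=40
5. P0: load  L2  bus=[BusRd]  L2: P0=S P1=S  mem[L2]=40
6. P1: load  L0  bus=[-]  L0: P0=I P1=S  mem[L0]=90
7. P1: load  L1  bus=[-]  L1: P0=I P1=S  mem[L1]=90
8. P1: store L0 := 36  bus=[BusRdX]  L0: P0=I P1=M  mem[L0]=90
9. P0: store L0 := 76  bus=[BusRdX,Flush]  L0: P0=M P1=I  mem[L0]=36
10. P1: load  L1  bus=[-]  L1: P0=I P1=S  mem[L1]=90
11. P0: store L3 := 75  bus=[BusRdX]  L3: P0=M P1=I  mem[L3]=50
12. P0: store L0 := 74  bus=[-]  L0: P0=M P1=I  mem[L0]=36
13. P1: load  L2  bus=[-]  L2: P0=S P1=S  mem[L2]=40
14. P0: load  L3  bus=[-]  L3: P0=M P1=I  mem[L3]=50
15. P0: load  L2  bus=[-]  L2: P0=S P1=S  mem[L2]=40
16. P0: load  L0  bus=[-]  L0: P0=M P1=I  mem[L0]=36
17. P0: load  L0  bus=[-]  L0: P0=M P1=I  mem[L0]=36
18. P1: load  L0  bus=[BusRd,Flush]  L0: P0=S P1=S  mem[L0]=74
19. P0: load  L1  bus=[BusRd]  L1: P0=S P1=S  mem[L1]=90
20. P0: load  L1  bus=[-]  L1: P0=S P1=S  mem[L1]=90
21. P0: load  L1  bus=[-]  L1: P0=S P1=S  mem[L1]=90
22. P1: load  L0  bus=[-]  L0: P0=S P1=S  mem[L0]=74
23. P0: load  L0  bus=[-]  L0: P0=S P1=S  mem[L0]=74
24. P0: load  L3  bus=[-]  L3: P0=M P1=I  mem[L3]=50
25. P0: load  L0  bus=[-]  L0: P0=S P1=S  mem[L0]=74
26. P0: store L3 := 73  bus=[-]  L3: P0=M P1=I  mem[L3]=50
27. P1: store L1 := 84  bus=[BusRdX]  L1: P0=I P1=M  mem[L1]=90
28. P1: load  L1  bus=[-]  L1: P0=I P1=M  mem[L1]=90
29. P0: store L3 := 9  bus=[-]  L3: P0=M P1=I  mem[L3]=50

invalidations = 1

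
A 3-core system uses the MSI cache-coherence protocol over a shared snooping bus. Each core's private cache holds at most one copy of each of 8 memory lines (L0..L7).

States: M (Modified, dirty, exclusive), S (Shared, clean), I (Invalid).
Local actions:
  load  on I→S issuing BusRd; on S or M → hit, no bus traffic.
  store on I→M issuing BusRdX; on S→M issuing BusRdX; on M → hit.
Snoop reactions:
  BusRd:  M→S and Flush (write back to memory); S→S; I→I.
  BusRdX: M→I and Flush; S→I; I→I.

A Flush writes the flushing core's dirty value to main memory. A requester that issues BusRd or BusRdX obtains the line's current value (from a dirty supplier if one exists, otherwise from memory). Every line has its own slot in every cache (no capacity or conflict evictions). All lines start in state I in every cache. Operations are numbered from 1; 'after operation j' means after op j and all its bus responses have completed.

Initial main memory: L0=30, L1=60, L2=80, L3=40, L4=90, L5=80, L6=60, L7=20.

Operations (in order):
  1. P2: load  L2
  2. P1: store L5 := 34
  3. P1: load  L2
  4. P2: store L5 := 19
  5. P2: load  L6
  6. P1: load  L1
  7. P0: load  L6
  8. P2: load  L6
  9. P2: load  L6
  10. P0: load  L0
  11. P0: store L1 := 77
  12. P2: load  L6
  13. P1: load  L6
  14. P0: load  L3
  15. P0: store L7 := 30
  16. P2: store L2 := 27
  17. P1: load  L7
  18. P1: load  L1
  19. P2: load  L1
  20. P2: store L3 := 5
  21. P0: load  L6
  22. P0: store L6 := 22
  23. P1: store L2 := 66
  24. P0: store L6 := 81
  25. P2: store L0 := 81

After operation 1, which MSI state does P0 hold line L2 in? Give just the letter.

state = I

1. P2: load  L2  bus=[BusRd]  L2: P0=I P1=I P2=S  mem[L2]=80
2. P1: store L5 := 34  bus=[BusRdX]  L5: P0=I P1=M P2=I  mem[L5]=80
3. P1: load  L2  bus=[BusRd]  L2: P0=I P1=S P2=S  mem[L2]=80
4. P2: store L5 := 19  bus=[BusRdX,Flush]  L5: P0=I P1=I P2=M  mem[L5]=34
5. P2: load  L6  bus=[BusRd]  L6: P0=I P1=I P2=S  mem[L6]=60
6. P1: load  L1  bus=[BusRd]  L1: P0=I P1=S P2=I  mem[L1]=60
7. P0: load  L6  bus=[BusRd]  L6: P0=S P1=I P2=S  mem[L6]=60
8. P2: load  L6  bus=[-]  L6: P0=S P1=I P2=S  mem[L6]=60
9. P2: load  L6  bus=[-]  L6: P0=S P1=I P2=S  mem[L6]=60
10. P0: load  L0  bus=[BusRd]  L0: P0=S P1=I P2=I  mem[L0]=30
11. P0: store L1 := 77  bus=[BusRdX]  L1: P0=M P1=I P2=I  mem[L1]=60
12. P2: load  L6  bus=[-]  L6: P0=S P1=I P2=S  mem[L6]=60
13. P1: load  L6  bus=[BusRd]  L6: P0=S P1=S P2=S  mem[L6]=60
14. P0: load  L3  bus=[BusRd]  L3: P0=S P1=I P2=I  mem[L3]=40
15. P0: store L7 := 30  bus=[BusRdX]  L7: P0=M P1=I P2=I  mem[L7]=20
16. P2: store L2 := 27  bus=[BusRdX]  L2: P0=I P1=I P2=M  mem[L2]=80
17. P1: load  L7  bus=[BusRd,Flush]  L7: P0=S P1=S P2=I  mem[L7]=30
18. P1: load  L1  bus=[BusRd,Flush]  L1: P0=S P1=S P2=I  mem[L1]=77
19. P2: load  L1  bus=[BusRd]  L1: P0=S P1=S P2=S  mem[L1]=77
20. P2: store L3 := 5  bus=[BusRdX]  L3: P0=I P1=I P2=M  mem[L3]=40
21. P0: load  L6  bus=[-]  L6: P0=S P1=S P2=S  mem[L6]=60
22. P0: store L6 := 22  bus=[BusRdX]  L6: P0=M P1=I P2=I  mem[L6]=60
23. P1: store L2 := 66  bus=[BusRdX,Flush]  L2: P0=I P1=M P2=I  mem[L2]=27
24. P0: store L6 := 81  bus=[-]  L6: P0=M P1=I P2=I  mem[L6]=60
25. P2: store L0 := 81  bus=[BusRdX]  L0: P0=I P1=I P2=M  mem[L0]=30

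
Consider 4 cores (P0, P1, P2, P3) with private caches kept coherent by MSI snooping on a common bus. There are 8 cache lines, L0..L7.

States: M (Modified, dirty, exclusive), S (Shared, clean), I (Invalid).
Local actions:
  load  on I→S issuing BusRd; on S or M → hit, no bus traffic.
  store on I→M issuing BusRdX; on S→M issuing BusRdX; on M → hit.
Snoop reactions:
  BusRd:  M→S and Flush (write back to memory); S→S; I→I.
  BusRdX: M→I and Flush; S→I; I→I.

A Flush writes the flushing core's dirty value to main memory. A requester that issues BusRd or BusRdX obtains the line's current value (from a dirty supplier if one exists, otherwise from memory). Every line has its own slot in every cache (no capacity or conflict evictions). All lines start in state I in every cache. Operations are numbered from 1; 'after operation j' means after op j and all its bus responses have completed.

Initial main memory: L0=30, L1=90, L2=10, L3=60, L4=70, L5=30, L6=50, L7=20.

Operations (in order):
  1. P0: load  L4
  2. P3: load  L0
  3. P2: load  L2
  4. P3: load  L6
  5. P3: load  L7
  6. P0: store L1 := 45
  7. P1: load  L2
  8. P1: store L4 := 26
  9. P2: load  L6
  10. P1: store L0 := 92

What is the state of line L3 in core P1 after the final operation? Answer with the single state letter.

1. P0: load  L4  bus=[BusRd]  L4: P0=S P1=I P2=I P3=I  mem[L4]=70
2. P3: load  L0  bus=[BusRd]  L0: P0=I P1=I P2=I P3=S  mem[L0]=30
3. P2: load  L2  bus=[BusRd]  L2: P0=I P1=I P2=S P3=I  mem[L2]=10
4. P3: load  L6  bus=[BusRd]  L6: P0=I P1=I P2=I P3=S  mem[L6]=50
5. P3: load  L7  bus=[BusRd]  L7: P0=I P1=I P2=I P3=S  mem[L7]=20
6. P0: store L1 := 45  bus=[BusRdX]  L1: P0=M P1=I P2=I P3=I  mem[L1]=90
7. P1: load  L2  bus=[BusRd]  L2: P0=I P1=S P2=S P3=I  mem[L2]=10
8. P1: store L4 := 26  bus=[BusRdX]  L4: P0=I P1=M P2=I P3=I  mem[L4]=70
9. P2: load  L6  bus=[BusRd]  L6: P0=I P1=I P2=S P3=S  mem[L6]=50
10. P1: store L0 := 92  bus=[BusRdX]  L0: P0=I P1=M P2=I P3=I  mem[L0]=30

state = I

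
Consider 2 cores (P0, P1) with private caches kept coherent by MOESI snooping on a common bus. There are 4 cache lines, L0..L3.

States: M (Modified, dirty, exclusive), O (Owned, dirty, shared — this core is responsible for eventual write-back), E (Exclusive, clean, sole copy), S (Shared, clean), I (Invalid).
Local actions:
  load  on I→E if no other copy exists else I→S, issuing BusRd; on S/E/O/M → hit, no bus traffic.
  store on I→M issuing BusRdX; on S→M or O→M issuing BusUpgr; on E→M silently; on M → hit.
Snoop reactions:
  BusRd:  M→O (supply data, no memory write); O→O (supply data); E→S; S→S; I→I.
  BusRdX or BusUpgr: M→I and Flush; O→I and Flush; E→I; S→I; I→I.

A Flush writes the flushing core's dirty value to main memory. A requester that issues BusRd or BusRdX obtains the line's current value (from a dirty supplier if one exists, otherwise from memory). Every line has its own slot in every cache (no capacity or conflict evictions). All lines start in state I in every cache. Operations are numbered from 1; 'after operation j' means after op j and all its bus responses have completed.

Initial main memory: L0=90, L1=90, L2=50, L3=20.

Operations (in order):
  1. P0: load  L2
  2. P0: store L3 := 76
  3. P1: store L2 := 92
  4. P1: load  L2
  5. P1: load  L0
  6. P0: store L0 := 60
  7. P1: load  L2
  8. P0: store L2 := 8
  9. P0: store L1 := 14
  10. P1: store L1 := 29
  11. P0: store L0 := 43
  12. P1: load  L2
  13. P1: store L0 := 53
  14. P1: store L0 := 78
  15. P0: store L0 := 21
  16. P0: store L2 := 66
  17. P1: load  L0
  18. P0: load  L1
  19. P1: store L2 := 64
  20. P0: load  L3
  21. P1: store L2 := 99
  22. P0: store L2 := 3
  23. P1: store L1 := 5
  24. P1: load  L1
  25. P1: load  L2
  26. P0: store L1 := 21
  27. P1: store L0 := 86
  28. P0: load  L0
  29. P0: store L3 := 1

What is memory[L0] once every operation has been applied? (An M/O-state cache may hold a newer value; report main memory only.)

[1] P0: load  L2 | P0:E(50), P1:I | bus: BusRd
[2] P0: store L3 := 76 | P0:M(76), P1:I | bus: BusRdX
[3] P1: store L2 := 92 | P0:I, P1:M(92) | bus: BusRdX
[4] P1: load  L2 | P0:I, P1:M(92) | bus: none
[5] P1: load  L0 | P0:I, P1:E(90) | bus: BusRd
[6] P0: store L0 := 60 | P0:M(60), P1:I | bus: BusRdX
[7] P1: load  L2 | P0:I, P1:M(92) | bus: none
[8] P0: store L2 := 8 | P0:M(8), P1:I | bus: BusRdX,Flush
[9] P0: store L1 := 14 | P0:M(14), P1:I | bus: BusRdX
[10] P1: store L1 := 29 | P0:I, P1:M(29) | bus: BusRdX,Flush
[11] P0: store L0 := 43 | P0:M(43), P1:I | bus: none
[12] P1: load  L2 | P0:O(8), P1:S(8) | bus: BusRd
[13] P1: store L0 := 53 | P0:I, P1:M(53) | bus: BusRdX,Flush
[14] P1: store L0 := 78 | P0:I, P1:M(78) | bus: none
[15] P0: store L0 := 21 | P0:M(21), P1:I | bus: BusRdX,Flush
[16] P0: store L2 := 66 | P0:M(66), P1:I | bus: BusUpgr
[17] P1: load  L0 | P0:O(21), P1:S(21) | bus: BusRd
[18] P0: load  L1 | P0:S(29), P1:O(29) | bus: BusRd
[19] P1: store L2 := 64 | P0:I, P1:M(64) | bus: BusRdX,Flush
[20] P0: load  L3 | P0:M(76), P1:I | bus: none
[21] P1: store L2 := 99 | P0:I, P1:M(99) | bus: none
[22] P0: store L2 := 3 | P0:M(3), P1:I | bus: BusRdX,Flush
[23] P1: store L1 := 5 | P0:I, P1:M(5) | bus: BusUpgr
[24] P1: load  L1 | P0:I, P1:M(5) | bus: none
[25] P1: load  L2 | P0:O(3), P1:S(3) | bus: BusRd
[26] P0: store L1 := 21 | P0:M(21), P1:I | bus: BusRdX,Flush
[27] P1: store L0 := 86 | P0:I, P1:M(86) | bus: BusUpgr,Flush
[28] P0: load  L0 | P0:S(86), P1:O(86) | bus: BusRd
[29] P0: store L3 := 1 | P0:M(1), P1:I | bus: none

memory[L0] = 21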